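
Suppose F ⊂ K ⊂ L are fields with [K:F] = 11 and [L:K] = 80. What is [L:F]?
[L:F] = 880

The tower law says that for any tower of field extensions F ⊂ K ⊂ L with finite degrees, [L:F] = [L:K] · [K:F]. Here this gives [L:F] = 80 · 11 = 880.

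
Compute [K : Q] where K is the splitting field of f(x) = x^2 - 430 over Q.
[K : Q] = 2

f(x) = x^2 - 430 factors as (x - √430)(x + √430). The splitting field is K = Q(√430). Since 430 is squarefree and > 1, it is not a perfect square, so x^2 - 430 is irreducible over Q and [Q(√430) : Q] = 2. Hence [K : Q] = 2.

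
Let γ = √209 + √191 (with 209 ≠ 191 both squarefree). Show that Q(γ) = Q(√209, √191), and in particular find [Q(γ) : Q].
[Q(γ) : Q] = 4 (equivalently, Q(γ) = Q(√209, √191))

Obviously Q(γ) ⊆ Q(√209, √191), and [Q(√209, √191):Q] = 4 (since 209, 191 are distinct squarefree integers > 1 with 39919 not a perfect square). To show equality we compute the minimal polynomial of γ. From γ = √209 + √191: γ^2 = 209 + 2√(39919) + 191 = 400 + 2√(39919), so γ^2 - 400 = 2√(39919); squaring, (γ^2 - 400)^2 = 4·39919, i.e. γ^4 - 800γ^2 + 160000 - 159676 = 0, i.e. γ^4 - 800γ^2 + 324 = 0. So γ is a root of x^4 - 800x^2 + 324. This polynomial is irreducible over Q: it has no rational root (each ±√209 ± √191 is irrational), and any factorization into two quadratics over Q would force √(39919) ∈ Q (pairing opposite roots) or √209, √191 ∈ Q (other pairings), all impossible. Hence [Q(γ):Q] = 4 = [Q(√209, √191):Q], so Q(γ) = Q(√209, √191).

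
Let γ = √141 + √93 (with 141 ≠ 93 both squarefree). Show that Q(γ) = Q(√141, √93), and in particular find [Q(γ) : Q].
[Q(γ) : Q] = 4 (equivalently, Q(γ) = Q(√141, √93))

Obviously Q(γ) ⊆ Q(√141, √93), and [Q(√141, √93):Q] = 4 (since 141, 93 are distinct squarefree integers > 1 with 13113 not a perfect square). To show equality we compute the minimal polynomial of γ. From γ = √141 + √93: γ^2 = 141 + 2√(13113) + 93 = 234 + 2√(13113), so γ^2 - 234 = 2√(13113); squaring, (γ^2 - 234)^2 = 4·13113, i.e. γ^4 - 468γ^2 + 54756 - 52452 = 0, i.e. γ^4 - 468γ^2 + 2304 = 0. So γ is a root of x^4 - 468x^2 + 2304. This polynomial is irreducible over Q: it has no rational root (each ±√141 ± √93 is irrational), and any factorization into two quadratics over Q would force √(13113) ∈ Q (pairing opposite roots) or √141, √93 ∈ Q (other pairings), all impossible. Hence [Q(γ):Q] = 4 = [Q(√141, √93):Q], so Q(γ) = Q(√141, √93).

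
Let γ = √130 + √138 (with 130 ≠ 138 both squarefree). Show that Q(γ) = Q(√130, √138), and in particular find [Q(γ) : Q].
[Q(γ) : Q] = 4 (equivalently, Q(γ) = Q(√130, √138))

Obviously Q(γ) ⊆ Q(√130, √138), and [Q(√130, √138):Q] = 4 (since 130, 138 are distinct squarefree integers > 1 with 17940 not a perfect square). To show equality we compute the minimal polynomial of γ. From γ = √130 + √138: γ^2 = 130 + 2√(17940) + 138 = 268 + 2√(17940), so γ^2 - 268 = 2√(17940); squaring, (γ^2 - 268)^2 = 4·17940, i.e. γ^4 - 536γ^2 + 71824 - 71760 = 0, i.e. γ^4 - 536γ^2 + 64 = 0. So γ is a root of x^4 - 536x^2 + 64. This polynomial is irreducible over Q: it has no rational root (each ±√130 ± √138 is irrational), and any factorization into two quadratics over Q would force √(17940) ∈ Q (pairing opposite roots) or √130, √138 ∈ Q (other pairings), all impossible. Hence [Q(γ):Q] = 4 = [Q(√130, √138):Q], so Q(γ) = Q(√130, √138).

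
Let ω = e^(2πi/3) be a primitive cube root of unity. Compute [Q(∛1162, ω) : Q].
[Q(∛1162, ω) : Q] = 6

[Q(∛1162):Q] = 3 (min poly x^3 - 1162, irreducible since 1162 is not a perfect cube). [Q(ω):Q] = 2 (min poly x^2 + x + 1). Since Q(∛1162) ⊂ R and ω ∉ R, we have ω ∉ Q(∛1162), so x^2 + x + 1 remains irreducible over Q(∛1162) and [Q(∛1162, ω) : Q(∛1162)] = 2. By the tower law, [Q(∛1162, ω) : Q] = 3 · 2 = 6. (In fact Q(∛1162, ω) is the splitting field of x^3 - 1162 over Q.)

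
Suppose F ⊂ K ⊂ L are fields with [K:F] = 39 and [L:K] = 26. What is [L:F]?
[L:F] = 1014

The tower law says that for any tower of field extensions F ⊂ K ⊂ L with finite degrees, [L:F] = [L:K] · [K:F]. Here this gives [L:F] = 26 · 39 = 1014.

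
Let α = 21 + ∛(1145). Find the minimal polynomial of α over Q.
m_α(x) = x^3 - 63x^2 + 1323x - 10406

Set β = α - 21 = ∛(1145), so β^3 = 1145. Then (α - 21)^3 - 1145 = 0, i.e. α is a root of g(x) = (x - 21)^3 - 1145 = x^3 - 63x^2 + 1323x - 10406. Since g(x) = h(x - 21) where h(x) = x^3 - 1145, and h is irreducible over Q (because 1145 is not a perfect cube, so h has no rational root, and a monic cubic with no rational root is irreducible), g is also irreducible (irreducibility is preserved under the substitution x → x - 21). Hence m_α(x) = x^3 - 63x^2 + 1323x - 10406.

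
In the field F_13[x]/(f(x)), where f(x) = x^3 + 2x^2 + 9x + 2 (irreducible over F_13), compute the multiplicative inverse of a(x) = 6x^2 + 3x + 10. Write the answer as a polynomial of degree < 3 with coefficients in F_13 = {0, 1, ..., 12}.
a(x)^(-1) ≡ 9x^2 + 7x + 4 (mod f(x))

Since f is irreducible over F_13, F_13[x]/(f) is a field and a(x) ≠ 0 has an inverse. Apply the extended Euclidean algorithm to f(x) and a(x) in F_13[x]: f(x) = (11x + 10)·a(x) + (12x + 6);  a(x) = (7x)·(12x + 6) + (10). The last nonzero remainder is the constant 10 = gcd(f, a) in F_13. Back-substituting through the division chain expresses 10 = s(x)·a(x) + t(x)·f(x) with s(x) ≡ 12x^2 + 5x + 1 (mod f), so (12x^2 + 5x + 1)·a(x) ≡ 10 (mod f). Multiplying by 10^(-1) ≡ 4 in F_13 gives a(x)^(-1) ≡ 4·(12x^2 + 5x + 1) ≡ 9x^2 + 7x + 4 (mod f). Check: (6x^2 + 3x + 10)·(9x^2 + 7x + 4) = 2x^4 + 4x^3 + 5x^2 + 4x + 1 ≡ 1 (mod x^3 + 2x^2 + 9x + 2).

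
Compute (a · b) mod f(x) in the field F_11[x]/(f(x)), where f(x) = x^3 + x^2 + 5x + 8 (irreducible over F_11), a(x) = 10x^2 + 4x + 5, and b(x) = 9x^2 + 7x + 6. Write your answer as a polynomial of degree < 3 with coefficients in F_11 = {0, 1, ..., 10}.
a · b ≡ 8x^2 + 7x + 1 (mod f(x))

Multiply in F_11[x]: a(x)·b(x) = (10x^2 + 4x + 5)·(9x^2 + 7x + 6) = 2x^4 + 7x^3 + x^2 + 4x + 8. This has degree ≥ 3, so divide by f(x) over F_11: 2x^4 + 7x^3 + x^2 + 4x + 8 = (2x + 5)·(x^3 + x^2 + 5x + 8) + (8x^2 + 7x + 1). Hence a·b ≡ 8x^2 + 7x + 1 (mod f). (F_11[x]/(f) is a field with 11^3 = 1331 elements since f is irreducible of degree 3.)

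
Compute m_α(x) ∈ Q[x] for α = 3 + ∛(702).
m_α(x) = x^3 - 9x^2 + 27x - 729

Set β = α - 3 = ∛(702), so β^3 = 702. Then (α - 3)^3 - 702 = 0, i.e. α is a root of g(x) = (x - 3)^3 - 702 = x^3 - 9x^2 + 27x - 729. Since g(x) = h(x - 3) where h(x) = x^3 - 702, and h is irreducible over Q (because 702 is not a perfect cube, so h has no rational root, and a monic cubic with no rational root is irreducible), g is also irreducible (irreducibility is preserved under the substitution x → x - 3). Hence m_α(x) = x^3 - 9x^2 + 27x - 729.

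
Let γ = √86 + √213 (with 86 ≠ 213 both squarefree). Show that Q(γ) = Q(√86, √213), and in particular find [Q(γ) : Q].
[Q(γ) : Q] = 4 (equivalently, Q(γ) = Q(√86, √213))

Obviously Q(γ) ⊆ Q(√86, √213), and [Q(√86, √213):Q] = 4 (since 86, 213 are distinct squarefree integers > 1 with 18318 not a perfect square). To show equality we compute the minimal polynomial of γ. From γ = √86 + √213: γ^2 = 86 + 2√(18318) + 213 = 299 + 2√(18318), so γ^2 - 299 = 2√(18318); squaring, (γ^2 - 299)^2 = 4·18318, i.e. γ^4 - 598γ^2 + 89401 - 73272 = 0, i.e. γ^4 - 598γ^2 + 16129 = 0. So γ is a root of x^4 - 598x^2 + 16129. This polynomial is irreducible over Q: it has no rational root (each ±√86 ± √213 is irrational), and any factorization into two quadratics over Q would force √(18318) ∈ Q (pairing opposite roots) or √86, √213 ∈ Q (other pairings), all impossible. Hence [Q(γ):Q] = 4 = [Q(√86, √213):Q], so Q(γ) = Q(√86, √213).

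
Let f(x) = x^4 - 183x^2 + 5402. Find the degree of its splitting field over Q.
[K : Q] = 4

Solving the quadratic in x^2: x^2 = (183 ± √(183^2 - 4·5402))/2 = (183 ± √11881)/2 = (183 ± 109)/2, giving x^2 = 146 or x^2 = 37. So f(x) = (x^2 - 146)(x^2 - 37) and the roots of f are ±√146, ±√37. Hence the splitting field is K = Q(√146, √37). Since 146 and 37 are distinct squarefree integers > 1, their product 5402 is not a perfect square, so √37 ∉ Q(√146). By the tower law [K:Q] = [Q(√146,√37):Q(√146)] · [Q(√146):Q] = 2 · 2 = 4.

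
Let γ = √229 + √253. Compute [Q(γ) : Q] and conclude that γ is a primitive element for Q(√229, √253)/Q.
[Q(γ) : Q] = 4 (equivalently, Q(γ) = Q(√229, √253))

Obviously Q(γ) ⊆ Q(√229, √253), and [Q(√229, √253):Q] = 4 (since 229, 253 are distinct squarefree integers > 1 with 57937 not a perfect square). To show equality we compute the minimal polynomial of γ. From γ = √229 + √253: γ^2 = 229 + 2√(57937) + 253 = 482 + 2√(57937), so γ^2 - 482 = 2√(57937); squaring, (γ^2 - 482)^2 = 4·57937, i.e. γ^4 - 964γ^2 + 232324 - 231748 = 0, i.e. γ^4 - 964γ^2 + 576 = 0. So γ is a root of x^4 - 964x^2 + 576. This polynomial is irreducible over Q: it has no rational root (each ±√229 ± √253 is irrational), and any factorization into two quadratics over Q would force √(57937) ∈ Q (pairing opposite roots) or √229, √253 ∈ Q (other pairings), all impossible. Hence [Q(γ):Q] = 4 = [Q(√229, √253):Q], so Q(γ) = Q(√229, √253).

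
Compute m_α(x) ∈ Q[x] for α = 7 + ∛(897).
m_α(x) = x^3 - 21x^2 + 147x - 1240

Set β = α - 7 = ∛(897), so β^3 = 897. Then (α - 7)^3 - 897 = 0, i.e. α is a root of g(x) = (x - 7)^3 - 897 = x^3 - 21x^2 + 147x - 1240. Since g(x) = h(x - 7) where h(x) = x^3 - 897, and h is irreducible over Q (because 897 is not a perfect cube, so h has no rational root, and a monic cubic with no rational root is irreducible), g is also irreducible (irreducibility is preserved under the substitution x → x - 7). Hence m_α(x) = x^3 - 21x^2 + 147x - 1240.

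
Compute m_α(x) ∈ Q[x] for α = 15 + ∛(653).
m_α(x) = x^3 - 45x^2 + 675x - 4028

Set β = α - 15 = ∛(653), so β^3 = 653. Then (α - 15)^3 - 653 = 0, i.e. α is a root of g(x) = (x - 15)^3 - 653 = x^3 - 45x^2 + 675x - 4028. Since g(x) = h(x - 15) where h(x) = x^3 - 653, and h is irreducible over Q (because 653 is not a perfect cube, so h has no rational root, and a monic cubic with no rational root is irreducible), g is also irreducible (irreducibility is preserved under the substitution x → x - 15). Hence m_α(x) = x^3 - 45x^2 + 675x - 4028.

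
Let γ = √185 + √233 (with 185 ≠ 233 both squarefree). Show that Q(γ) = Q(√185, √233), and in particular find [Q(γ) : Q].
[Q(γ) : Q] = 4 (equivalently, Q(γ) = Q(√185, √233))

Obviously Q(γ) ⊆ Q(√185, √233), and [Q(√185, √233):Q] = 4 (since 185, 233 are distinct squarefree integers > 1 with 43105 not a perfect square). To show equality we compute the minimal polynomial of γ. From γ = √185 + √233: γ^2 = 185 + 2√(43105) + 233 = 418 + 2√(43105), so γ^2 - 418 = 2√(43105); squaring, (γ^2 - 418)^2 = 4·43105, i.e. γ^4 - 836γ^2 + 174724 - 172420 = 0, i.e. γ^4 - 836γ^2 + 2304 = 0. So γ is a root of x^4 - 836x^2 + 2304. This polynomial is irreducible over Q: it has no rational root (each ±√185 ± √233 is irrational), and any factorization into two quadratics over Q would force √(43105) ∈ Q (pairing opposite roots) or √185, √233 ∈ Q (other pairings), all impossible. Hence [Q(γ):Q] = 4 = [Q(√185, √233):Q], so Q(γ) = Q(√185, √233).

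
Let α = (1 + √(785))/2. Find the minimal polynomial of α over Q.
m_α(x) = x^2 - x - 196

From 2α - 1 = √(785), squaring gives (2α - 1)^2 = 785, i.e. 4α^2 - 4α + 1 = 785, so α^2 - α + (1 - 785)/4 = 0. Since 785 ≡ 1 (mod 4), (1 - 785)/4 = -196 ∈ Z. The polynomial x^2 - x - 196 has discriminant 1 - 4·(-196) = 785, which is not a perfect square in Q (d = 785 is squarefree and ≠ 1), so x^2 - x - 196 is irreducible over Q. It is the minimal polynomial of α.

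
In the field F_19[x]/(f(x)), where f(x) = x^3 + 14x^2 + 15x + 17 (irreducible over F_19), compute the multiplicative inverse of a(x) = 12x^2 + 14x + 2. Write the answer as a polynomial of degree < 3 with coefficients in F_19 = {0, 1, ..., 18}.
a(x)^(-1) ≡ 15x^2 + 10x + 15 (mod f(x))

Since f is irreducible over F_19, F_19[x]/(f) is a field and a(x) ≠ 0 has an inverse. Apply the extended Euclidean algorithm to f(x) and a(x) in F_19[x]: f(x) = (8x + 14)·a(x) + (12x + 8);  a(x) = (x + 10)·(12x + 8) + (17). The last nonzero remainder is the constant 17 = gcd(f, a) in F_19. Back-substituting through the division chain expresses 17 = s(x)·a(x) + t(x)·f(x) with s(x) ≡ 8x^2 + 18x + 8 (mod f), so (8x^2 + 18x + 8)·a(x) ≡ 17 (mod f). Multiplying by 17^(-1) ≡ 9 in F_19 gives a(x)^(-1) ≡ 9·(8x^2 + 18x + 8) ≡ 15x^2 + 10x + 15 (mod f). Check: (12x^2 + 14x + 2)·(15x^2 + 10x + 15) = 9x^4 + 7x^3 + 8x^2 + 2x + 11 ≡ 1 (mod x^3 + 14x^2 + 15x + 17).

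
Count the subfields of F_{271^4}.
F_{271^4} has 3 subfields

The subfields of F_{p^n} are exactly the fields F_{p^d} for d | n (each is the fixed field of the unique index-d subgroup of Gal(F_{p^n}/F_p) ≅ Z/nZ). The divisors of n = 4 are {1, 2, 4}, giving 3 subfields: F_{271^1}, F_{271^2}, F_{271^4}.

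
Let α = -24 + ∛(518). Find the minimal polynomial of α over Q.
m_α(x) = x^3 + 72x^2 + 1728x + 13306

Set β = α + 24 = ∛(518), so β^3 = 518. Then (α + 24)^3 - 518 = 0, i.e. α is a root of g(x) = (x + 24)^3 - 518 = x^3 + 72x^2 + 1728x + 13306. Since g(x) = h(x + 24) where h(x) = x^3 - 518, and h is irreducible over Q (because 518 is not a perfect cube, so h has no rational root, and a monic cubic with no rational root is irreducible), g is also irreducible (irreducibility is preserved under the substitution x → x + 24). Hence m_α(x) = x^3 + 72x^2 + 1728x + 13306.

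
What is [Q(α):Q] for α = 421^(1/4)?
[Q(α):Q] = 4

α is a root of x^4 - 421. By Eisenstein's criterion at the prime p = 421 (which divides the constant term 421 but p^2 = 177241 does not, since 421 is squarefree), x^4 - 421 is irreducible over Q. Hence [Q(α):Q] = 4.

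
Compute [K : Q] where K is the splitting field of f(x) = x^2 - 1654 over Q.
[K : Q] = 2

f(x) = x^2 - 1654 factors as (x - √1654)(x + √1654). The splitting field is K = Q(√1654). Since 1654 is squarefree and > 1, it is not a perfect square, so x^2 - 1654 is irreducible over Q and [Q(√1654) : Q] = 2. Hence [K : Q] = 2.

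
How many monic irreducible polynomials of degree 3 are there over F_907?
There are 248713912 monic irreducible polynomials of degree 3 over F_907

Each element of F_{907^3} that lies in no proper subfield is a root of exactly one monic irreducible of degree 3 over F_907, and each such polynomial has 3 distinct roots in F_{907^3}. By Möbius inversion the count is N_907(3) = (1/3) Σ_{d|3} μ(3/d) · 907^d = (1/3)(μ(3)·907^1 + μ(1)·907^3) = 746141736/3 = 248713912.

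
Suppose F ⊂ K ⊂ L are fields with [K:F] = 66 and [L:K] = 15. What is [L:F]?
[L:F] = 990

The tower law says that for any tower of field extensions F ⊂ K ⊂ L with finite degrees, [L:F] = [L:K] · [K:F]. Here this gives [L:F] = 15 · 66 = 990.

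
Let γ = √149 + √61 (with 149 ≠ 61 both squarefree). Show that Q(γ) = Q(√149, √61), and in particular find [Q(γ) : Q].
[Q(γ) : Q] = 4 (equivalently, Q(γ) = Q(√149, √61))

Obviously Q(γ) ⊆ Q(√149, √61), and [Q(√149, √61):Q] = 4 (since 149, 61 are distinct squarefree integers > 1 with 9089 not a perfect square). To show equality we compute the minimal polynomial of γ. From γ = √149 + √61: γ^2 = 149 + 2√(9089) + 61 = 210 + 2√(9089), so γ^2 - 210 = 2√(9089); squaring, (γ^2 - 210)^2 = 4·9089, i.e. γ^4 - 420γ^2 + 44100 - 36356 = 0, i.e. γ^4 - 420γ^2 + 7744 = 0. So γ is a root of x^4 - 420x^2 + 7744. This polynomial is irreducible over Q: it has no rational root (each ±√149 ± √61 is irrational), and any factorization into two quadratics over Q would force √(9089) ∈ Q (pairing opposite roots) or √149, √61 ∈ Q (other pairings), all impossible. Hence [Q(γ):Q] = 4 = [Q(√149, √61):Q], so Q(γ) = Q(√149, √61).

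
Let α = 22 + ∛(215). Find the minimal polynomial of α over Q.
m_α(x) = x^3 - 66x^2 + 1452x - 10863

Set β = α - 22 = ∛(215), so β^3 = 215. Then (α - 22)^3 - 215 = 0, i.e. α is a root of g(x) = (x - 22)^3 - 215 = x^3 - 66x^2 + 1452x - 10863. Since g(x) = h(x - 22) where h(x) = x^3 - 215, and h is irreducible over Q (because 215 is not a perfect cube, so h has no rational root, and a monic cubic with no rational root is irreducible), g is also irreducible (irreducibility is preserved under the substitution x → x - 22). Hence m_α(x) = x^3 - 66x^2 + 1452x - 10863.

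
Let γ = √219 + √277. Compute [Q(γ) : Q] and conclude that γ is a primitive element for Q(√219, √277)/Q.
[Q(γ) : Q] = 4 (equivalently, Q(γ) = Q(√219, √277))

Obviously Q(γ) ⊆ Q(√219, √277), and [Q(√219, √277):Q] = 4 (since 219, 277 are distinct squarefree integers > 1 with 60663 not a perfect square). To show equality we compute the minimal polynomial of γ. From γ = √219 + √277: γ^2 = 219 + 2√(60663) + 277 = 496 + 2√(60663), so γ^2 - 496 = 2√(60663); squaring, (γ^2 - 496)^2 = 4·60663, i.e. γ^4 - 992γ^2 + 246016 - 242652 = 0, i.e. γ^4 - 992γ^2 + 3364 = 0. So γ is a root of x^4 - 992x^2 + 3364. This polynomial is irreducible over Q: it has no rational root (each ±√219 ± √277 is irrational), and any factorization into two quadratics over Q would force √(60663) ∈ Q (pairing opposite roots) or √219, √277 ∈ Q (other pairings), all impossible. Hence [Q(γ):Q] = 4 = [Q(√219, √277):Q], so Q(γ) = Q(√219, √277).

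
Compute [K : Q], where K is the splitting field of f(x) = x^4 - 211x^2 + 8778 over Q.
[K : Q] = 4

Solving the quadratic in x^2: x^2 = (211 ± √(211^2 - 4·8778))/2 = (211 ± √9409)/2 = (211 ± 97)/2, giving x^2 = 57 or x^2 = 154. So f(x) = (x^2 - 57)(x^2 - 154) and the roots of f are ±√57, ±√154. Hence the splitting field is K = Q(√57, √154). Since 57 and 154 are distinct squarefree integers > 1, their product 8778 is not a perfect square, so √154 ∉ Q(√57). By the tower law [K:Q] = [Q(√57,√154):Q(√57)] · [Q(√57):Q] = 2 · 2 = 4.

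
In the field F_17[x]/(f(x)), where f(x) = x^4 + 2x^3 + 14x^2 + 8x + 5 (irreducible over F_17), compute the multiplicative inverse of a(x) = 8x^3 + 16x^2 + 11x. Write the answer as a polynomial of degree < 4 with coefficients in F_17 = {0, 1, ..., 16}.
a(x)^(-1) ≡ 12x^3 + 6x^2 + 4x + 9 (mod f(x))

Since f is irreducible over F_17, F_17[x]/(f) is a field and a(x) ≠ 0 has an inverse. Apply the extended Euclidean algorithm to f(x) and a(x) in F_17[x]: f(x) = (15x)·a(x) + (2x^2 + 8x + 5);  a(x) = (4x + 9)·(2x^2 + 8x + 5) + (4x + 6);  (2x^2 + 8x + 5) = (9x + 14)·(4x + 6) + (6). The last nonzero remainder is the constant 6 = gcd(f, a) in F_17. Back-substituting through the division chain expresses 6 = s(x)·a(x) + t(x)·f(x) with s(x) ≡ 4x^3 + 2x^2 + 7x + 3 (mod f), so (4x^3 + 2x^2 + 7x + 3)·a(x) ≡ 6 (mod f). Multiplying by 6^(-1) ≡ 3 in F_17 gives a(x)^(-1) ≡ 3·(4x^3 + 2x^2 + 7x + 3) ≡ 12x^3 + 6x^2 + 4x + 9 (mod f). Check: (8x^3 + 16x^2 + 11x)·(12x^3 + 6x^2 + 4x + 9) = 11x^6 + 2x^5 + 5x^4 + 15x^3 + x^2 + 14x ≡ 1 (mod x^4 + 2x^3 + 14x^2 + 8x + 5).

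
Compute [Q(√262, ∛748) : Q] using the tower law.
[Q(√262, ∛748) : Q] = 6

Let L = Q(√262, ∛748). Since Q(√262) ⊂ L and [Q(√262):Q] = 2, the tower law gives 2 | [L:Q]. Likewise Q(∛748) ⊂ L with [Q(∛748):Q] = 3 (because 748 is not a perfect cube), so 3 | [L:Q]. As gcd(2,3) = 1, [L:Q] is divisible by 6. Conversely L is generated over Q by √262 and ∛748, so [L:Q] ≤ 2·3 = 6. Therefore [Q(√262, ∛748) : Q] = 6.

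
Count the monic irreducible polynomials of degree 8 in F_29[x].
There are 62530713210 monic irreducible polynomials of degree 8 over F_29

Each element of F_{29^8} that lies in no proper subfield is a root of exactly one monic irreducible of degree 8 over F_29, and each such polynomial has 8 distinct roots in F_{29^8}. By Möbius inversion the count is N_29(8) = (1/8) Σ_{d|8} μ(8/d) · 29^d = (1/8)(μ(8)·29^1 + μ(4)·29^2 + μ(2)·29^4 + μ(1)·29^8) = 500245705680/8 = 62530713210.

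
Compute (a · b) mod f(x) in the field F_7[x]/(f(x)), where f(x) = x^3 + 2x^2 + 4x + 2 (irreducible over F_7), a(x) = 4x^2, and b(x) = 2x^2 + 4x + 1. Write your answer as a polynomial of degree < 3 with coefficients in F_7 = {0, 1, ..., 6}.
a · b ≡ 5x (mod f(x))

Multiply in F_7[x]: a(x)·b(x) = (4x^2)·(2x^2 + 4x + 1) = x^4 + 2x^3 + 4x^2. This has degree ≥ 3, so divide by f(x) over F_7: x^4 + 2x^3 + 4x^2 = (x)·(x^3 + 2x^2 + 4x + 2) + (5x). Hence a·b ≡ 5x (mod f). (F_7[x]/(f) is a field with 7^3 = 343 elements since f is irreducible of degree 3.)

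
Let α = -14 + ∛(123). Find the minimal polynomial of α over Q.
m_α(x) = x^3 + 42x^2 + 588x + 2621

Set β = α + 14 = ∛(123), so β^3 = 123. Then (α + 14)^3 - 123 = 0, i.e. α is a root of g(x) = (x + 14)^3 - 123 = x^3 + 42x^2 + 588x + 2621. Since g(x) = h(x + 14) where h(x) = x^3 - 123, and h is irreducible over Q (because 123 is not a perfect cube, so h has no rational root, and a monic cubic with no rational root is irreducible), g is also irreducible (irreducibility is preserved under the substitution x → x + 14). Hence m_α(x) = x^3 + 42x^2 + 588x + 2621.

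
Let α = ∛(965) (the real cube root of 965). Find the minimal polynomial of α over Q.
m_α(x) = x^3 - 965

α satisfies α^3 = 965, so x^3 - 965 annihilates α. By the rational root test, a rational root p/q (in lowest terms) of x^3 - 965 would satisfy p^3 = 965 q^3, forcing q = 1 and p^3 = 965; but 965 is not a perfect cube, contradiction. A monic cubic over Q with no rational root is irreducible (any nontrivial factorization would include a linear factor). Hence x^3 - 965 is the minimal polynomial of α, and in particular [Q(α):Q] = 3.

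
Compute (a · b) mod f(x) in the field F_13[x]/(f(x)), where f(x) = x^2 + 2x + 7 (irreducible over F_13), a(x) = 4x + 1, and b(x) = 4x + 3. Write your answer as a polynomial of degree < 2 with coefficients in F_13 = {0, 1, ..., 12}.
a · b ≡ 10x + 8 (mod f(x))

Multiply in F_13[x]: a(x)·b(x) = (4x + 1)·(4x + 3) = 3x^2 + 3x + 3. This has degree ≥ 2, so divide by f(x) over F_13: 3x^2 + 3x + 3 = (3)·(x^2 + 2x + 7) + (10x + 8). Hence a·b ≡ 10x + 8 (mod f). (F_13[x]/(f) is a field with 13^2 = 169 elements since f is irreducible of degree 2.)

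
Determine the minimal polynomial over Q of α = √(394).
m_α(x) = x^2 - 394

α satisfies α^2 - 394 = 0, so x^2 - 394 annihilates α. Since d = 394 is squarefree and ≠ 1, it is not a perfect square in Q, so x^2 - 394 has no rational root and is therefore irreducible over Q (a degree-2 polynomial over a field is irreducible iff it has no root). Hence m_α(x) = x^2 - 394.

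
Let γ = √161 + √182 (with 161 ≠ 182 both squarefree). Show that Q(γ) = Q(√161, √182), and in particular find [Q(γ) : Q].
[Q(γ) : Q] = 4 (equivalently, Q(γ) = Q(√161, √182))

Obviously Q(γ) ⊆ Q(√161, √182), and [Q(√161, √182):Q] = 4 (since 161, 182 are distinct squarefree integers > 1 with 29302 not a perfect square). To show equality we compute the minimal polynomial of γ. From γ = √161 + √182: γ^2 = 161 + 2√(29302) + 182 = 343 + 2√(29302), so γ^2 - 343 = 2√(29302); squaring, (γ^2 - 343)^2 = 4·29302, i.e. γ^4 - 686γ^2 + 117649 - 117208 = 0, i.e. γ^4 - 686γ^2 + 441 = 0. So γ is a root of x^4 - 686x^2 + 441. This polynomial is irreducible over Q: it has no rational root (each ±√161 ± √182 is irrational), and any factorization into two quadratics over Q would force √(29302) ∈ Q (pairing opposite roots) or √161, √182 ∈ Q (other pairings), all impossible. Hence [Q(γ):Q] = 4 = [Q(√161, √182):Q], so Q(γ) = Q(√161, √182).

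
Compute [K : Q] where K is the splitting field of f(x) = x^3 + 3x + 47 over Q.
[K : Q] = 6

By the rational root test, any rational root of the monic integer polynomial f(x) = x^3 + 3x + 47 must be an integer dividing the constant term 47, i.e. one of ±{1, 47}. Evaluating: f(1) = 51, f(-1) = 43, f(47) = 104011, f(-47) = -103917; none is 0, so f has no rational root and is therefore irreducible over Q (a cubic with no linear factor over a field is irreducible). For an irreducible cubic, the Galois group is A_3 or S_3 according as the discriminant disc(f) = -4a^3 - 27b^2 = -4·(3)^3 - 27·(47)^2 = -59751 is or is not a square in Q. Here disc(f) = -59751 is not a perfect square in Q, so the Galois group of f over Q is not contained in A_3 and must be all of S_3. The splitting field has degree |S_3| = 6 over Q, so [K : Q] = 6.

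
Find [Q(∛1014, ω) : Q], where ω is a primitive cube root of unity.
[Q(∛1014, ω) : Q] = 6

[Q(∛1014):Q] = 3 (min poly x^3 - 1014, irreducible since 1014 is not a perfect cube). [Q(ω):Q] = 2 (min poly x^2 + x + 1). Since Q(∛1014) ⊂ R and ω ∉ R, we have ω ∉ Q(∛1014), so x^2 + x + 1 remains irreducible over Q(∛1014) and [Q(∛1014, ω) : Q(∛1014)] = 2. By the tower law, [Q(∛1014, ω) : Q] = 3 · 2 = 6. (In fact Q(∛1014, ω) is the splitting field of x^3 - 1014 over Q.)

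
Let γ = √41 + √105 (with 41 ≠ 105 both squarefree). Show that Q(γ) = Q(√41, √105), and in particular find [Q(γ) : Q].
[Q(γ) : Q] = 4 (equivalently, Q(γ) = Q(√41, √105))

Obviously Q(γ) ⊆ Q(√41, √105), and [Q(√41, √105):Q] = 4 (since 41, 105 are distinct squarefree integers > 1 with 4305 not a perfect square). To show equality we compute the minimal polynomial of γ. From γ = √41 + √105: γ^2 = 41 + 2√(4305) + 105 = 146 + 2√(4305), so γ^2 - 146 = 2√(4305); squaring, (γ^2 - 146)^2 = 4·4305, i.e. γ^4 - 292γ^2 + 21316 - 17220 = 0, i.e. γ^4 - 292γ^2 + 4096 = 0. So γ is a root of x^4 - 292x^2 + 4096. This polynomial is irreducible over Q: it has no rational root (each ±√41 ± √105 is irrational), and any factorization into two quadratics over Q would force √(4305) ∈ Q (pairing opposite roots) or √41, √105 ∈ Q (other pairings), all impossible. Hence [Q(γ):Q] = 4 = [Q(√41, √105):Q], so Q(γ) = Q(√41, √105).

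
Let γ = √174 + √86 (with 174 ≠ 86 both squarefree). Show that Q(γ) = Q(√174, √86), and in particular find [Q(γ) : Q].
[Q(γ) : Q] = 4 (equivalently, Q(γ) = Q(√174, √86))

Obviously Q(γ) ⊆ Q(√174, √86), and [Q(√174, √86):Q] = 4 (since 174, 86 are distinct squarefree integers > 1 with 14964 not a perfect square). To show equality we compute the minimal polynomial of γ. From γ = √174 + √86: γ^2 = 174 + 2√(14964) + 86 = 260 + 2√(14964), so γ^2 - 260 = 2√(14964); squaring, (γ^2 - 260)^2 = 4·14964, i.e. γ^4 - 520γ^2 + 67600 - 59856 = 0, i.e. γ^4 - 520γ^2 + 7744 = 0. So γ is a root of x^4 - 520x^2 + 7744. This polynomial is irreducible over Q: it has no rational root (each ±√174 ± √86 is irrational), and any factorization into two quadratics over Q would force √(14964) ∈ Q (pairing opposite roots) or √174, √86 ∈ Q (other pairings), all impossible. Hence [Q(γ):Q] = 4 = [Q(√174, √86):Q], so Q(γ) = Q(√174, √86).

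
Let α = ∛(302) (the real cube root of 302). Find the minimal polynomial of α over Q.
m_α(x) = x^3 - 302

α satisfies α^3 = 302, so x^3 - 302 annihilates α. By the rational root test, a rational root p/q (in lowest terms) of x^3 - 302 would satisfy p^3 = 302 q^3, forcing q = 1 and p^3 = 302; but 302 is not a perfect cube, contradiction. A monic cubic over Q with no rational root is irreducible (any nontrivial factorization would include a linear factor). Hence x^3 - 302 is the minimal polynomial of α, and in particular [Q(α):Q] = 3.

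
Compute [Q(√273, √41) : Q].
[Q(√273, √41) : Q] = 4

[Q(√273):Q] = 2 (min poly x^2 - 273, irreducible since 273 is squarefree > 1). For the top step, suppose √41 ∈ Q(√273), say √41 = c + d√273 with c, d ∈ Q. Squaring: 41 = c^2 + 273d^2 + 2cd√273. Since √273 ∉ Q this forces 2cd = 0. If d = 0 then √41 = c ∈ Q, contradicting 41 squarefree > 1. If c = 0 then 41 = 273d^2, so 273·41 = (273d)^2 is a perfect square in Q — but 273·41 = 11193 is not a perfect square (since 273 and 41 are distinct squarefree integers). Contradiction. Hence √41 ∉ Q(√273), so x^2 - 41 stays irreducible over Q(√273) and [Q(√273, √41) : Q(√273)] = 2. By the tower law, [Q(√273, √41) : Q] = 2 · 2 = 4.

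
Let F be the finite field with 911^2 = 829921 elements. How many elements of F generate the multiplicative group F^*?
There are φ(829920) = 165888 primitive elements

F_q^* is cyclic of order q - 1 = 829920. A cyclic group of order m has exactly φ(m) generators. Here m = 829920 = 2^5 · 3 · 5 · 7 · 13 · 19, so the number of primitive elements is φ(829920) = 165888.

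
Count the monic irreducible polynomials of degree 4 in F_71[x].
There are 6351660 monic irreducible polynomials of degree 4 over F_71

Each element of F_{71^4} that lies in no proper subfield is a root of exactly one monic irreducible of degree 4 over F_71, and each such polynomial has 4 distinct roots in F_{71^4}. By Möbius inversion the count is N_71(4) = (1/4) Σ_{d|4} μ(4/d) · 71^d = (1/4)(μ(4)·71^1 + μ(2)·71^2 + μ(1)·71^4) = 25406640/4 = 6351660.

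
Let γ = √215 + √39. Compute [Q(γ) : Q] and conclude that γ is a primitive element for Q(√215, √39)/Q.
[Q(γ) : Q] = 4 (equivalently, Q(γ) = Q(√215, √39))

Obviously Q(γ) ⊆ Q(√215, √39), and [Q(√215, √39):Q] = 4 (since 215, 39 are distinct squarefree integers > 1 with 8385 not a perfect square). To show equality we compute the minimal polynomial of γ. From γ = √215 + √39: γ^2 = 215 + 2√(8385) + 39 = 254 + 2√(8385), so γ^2 - 254 = 2√(8385); squaring, (γ^2 - 254)^2 = 4·8385, i.e. γ^4 - 508γ^2 + 64516 - 33540 = 0, i.e. γ^4 - 508γ^2 + 30976 = 0. So γ is a root of x^4 - 508x^2 + 30976. This polynomial is irreducible over Q: it has no rational root (each ±√215 ± √39 is irrational), and any factorization into two quadratics over Q would force √(8385) ∈ Q (pairing opposite roots) or √215, √39 ∈ Q (other pairings), all impossible. Hence [Q(γ):Q] = 4 = [Q(√215, √39):Q], so Q(γ) = Q(√215, √39).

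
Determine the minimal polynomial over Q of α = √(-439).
m_α(x) = x^2 + 439

α satisfies α^2 + 439 = 0, so x^2 + 439 annihilates α. Since d = -439 is squarefree and ≠ 1, it is not a perfect square in Q, so x^2 + 439 has no rational root and is therefore irreducible over Q (a degree-2 polynomial over a field is irreducible iff it has no root). Hence m_α(x) = x^2 + 439.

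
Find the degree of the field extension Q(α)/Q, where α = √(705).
[Q(α):Q] = 2

[Q(α):Q] equals the degree of the minimal polynomial of α. Here α^2 = 705 and x^2 - 705 is irreducible (d = 705 is squarefree, ≠ 1, hence not a square), so deg(m_α) = 2. Thus [Q(α):Q] = 2.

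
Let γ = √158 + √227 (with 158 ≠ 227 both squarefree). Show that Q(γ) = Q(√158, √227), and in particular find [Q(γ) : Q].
[Q(γ) : Q] = 4 (equivalently, Q(γ) = Q(√158, √227))

Obviously Q(γ) ⊆ Q(√158, √227), and [Q(√158, √227):Q] = 4 (since 158, 227 are distinct squarefree integers > 1 with 35866 not a perfect square). To show equality we compute the minimal polynomial of γ. From γ = √158 + √227: γ^2 = 158 + 2√(35866) + 227 = 385 + 2√(35866), so γ^2 - 385 = 2√(35866); squaring, (γ^2 - 385)^2 = 4·35866, i.e. γ^4 - 770γ^2 + 148225 - 143464 = 0, i.e. γ^4 - 770γ^2 + 4761 = 0. So γ is a root of x^4 - 770x^2 + 4761. This polynomial is irreducible over Q: it has no rational root (each ±√158 ± √227 is irrational), and any factorization into two quadratics over Q would force √(35866) ∈ Q (pairing opposite roots) or √158, √227 ∈ Q (other pairings), all impossible. Hence [Q(γ):Q] = 4 = [Q(√158, √227):Q], so Q(γ) = Q(√158, √227).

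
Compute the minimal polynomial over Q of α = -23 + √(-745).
m_α(x) = x^2 + 46x + 1274

From α + 23 = √(-745), squaring gives (α + 23)^2 = -745, i.e. α^2 + 46α + 529 = -745, so α^2 + 46α + 1274 = 0. The discriminant of x^2 + 46x + 1274 is (46)^2 - 4·(1274) = 2116 - 5096 = -2980, and 4·(-745) is not a perfect square in Q since -745 is squarefree and ≠ 1. Hence x^2 + 46x + 1274 is irreducible over Q and is the minimal polynomial of α.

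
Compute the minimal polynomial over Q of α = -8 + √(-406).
m_α(x) = x^2 + 16x + 470

From α + 8 = √(-406), squaring gives (α + 8)^2 = -406, i.e. α^2 + 16α + 64 = -406, so α^2 + 16α + 470 = 0. The discriminant of x^2 + 16x + 470 is (16)^2 - 4·(470) = 256 - 1880 = -1624, and 4·(-406) is not a perfect square in Q since -406 is squarefree and ≠ 1. Hence x^2 + 16x + 470 is irreducible over Q and is the minimal polynomial of α.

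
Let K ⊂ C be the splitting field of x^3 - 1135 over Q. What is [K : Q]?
[K : Q] = 6

The roots of x^3 - 1135 are ∛1135, ω∛1135, ω^2∛1135 where ω = e^(2πi/3) is a primitive cube root of unity, so K = Q(∛1135, ω). Now [Q(∛1135):Q] = 3 (since 1135 is not a perfect cube, x^3 - 1135 is irreducible) and [Q(ω):Q] = 2. Both 2 and 3 divide [K:Q], and [K:Q] ≤ 3·2 = 6, so [K:Q] = 6. (Equivalently: Q(∛1135) ⊂ R but ω ∉ R, so [K : Q(∛1135)] = 2.)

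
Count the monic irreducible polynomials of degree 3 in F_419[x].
There are 24519880 monic irreducible polynomials of degree 3 over F_419

Each element of F_{419^3} that lies in no proper subfield is a root of exactly one monic irreducible of degree 3 over F_419, and each such polynomial has 3 distinct roots in F_{419^3}. By Möbius inversion the count is N_419(3) = (1/3) Σ_{d|3} μ(3/d) · 419^d = (1/3)(μ(3)·419^1 + μ(1)·419^3) = 73559640/3 = 24519880.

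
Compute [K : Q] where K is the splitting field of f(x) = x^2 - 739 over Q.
[K : Q] = 2

f(x) = x^2 - 739 factors as (x - √739)(x + √739). The splitting field is K = Q(√739). Since 739 is squarefree and > 1, it is not a perfect square, so x^2 - 739 is irreducible over Q and [Q(√739) : Q] = 2. Hence [K : Q] = 2.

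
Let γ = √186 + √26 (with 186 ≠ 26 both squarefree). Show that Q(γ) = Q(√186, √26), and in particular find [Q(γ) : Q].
[Q(γ) : Q] = 4 (equivalently, Q(γ) = Q(√186, √26))

Obviously Q(γ) ⊆ Q(√186, √26), and [Q(√186, √26):Q] = 4 (since 186, 26 are distinct squarefree integers > 1 with 4836 not a perfect square). To show equality we compute the minimal polynomial of γ. From γ = √186 + √26: γ^2 = 186 + 2√(4836) + 26 = 212 + 2√(4836), so γ^2 - 212 = 2√(4836); squaring, (γ^2 - 212)^2 = 4·4836, i.e. γ^4 - 424γ^2 + 44944 - 19344 = 0, i.e. γ^4 - 424γ^2 + 25600 = 0. So γ is a root of x^4 - 424x^2 + 25600. This polynomial is irreducible over Q: it has no rational root (each ±√186 ± √26 is irrational), and any factorization into two quadratics over Q would force √(4836) ∈ Q (pairing opposite roots) or √186, √26 ∈ Q (other pairings), all impossible. Hence [Q(γ):Q] = 4 = [Q(√186, √26):Q], so Q(γ) = Q(√186, √26).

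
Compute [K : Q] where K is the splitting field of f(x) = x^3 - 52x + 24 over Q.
[K : Q] = 6

By the rational root test, any rational root of the monic integer polynomial f(x) = x^3 - 52x + 24 must be an integer dividing the constant term 24, i.e. one of ±{1, 2, 3, 4, 6, 8, 12, 24}. Evaluating: f(1) = -27, f(-1) = 75, f(2) = -72, f(-2) = 120, f(3) = -105, f(-3) = 153, f(4) = -120, f(-4) = 168, f(6) = -72, f(-6) = 120, f(8) = 120, f(-8) = -72, f(12) = 1128, f(-12) = -1080, f(24) = 12600, f(-24) = -12552; none is 0, so f has no rational root and is therefore irreducible over Q (a cubic with no linear factor over a field is irreducible). For an irreducible cubic, the Galois group is A_3 or S_3 according as the discriminant disc(f) = -4a^3 - 27b^2 = -4·(-52)^3 - 27·(24)^2 = 546880 is or is not a square in Q. Here disc(f) = 546880 is not a perfect square in Q, so the Galois group of f over Q is not contained in A_3 and must be all of S_3. The splitting field has degree |S_3| = 6 over Q, so [K : Q] = 6.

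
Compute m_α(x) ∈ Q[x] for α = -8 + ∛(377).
m_α(x) = x^3 + 24x^2 + 192x + 135

Set β = α + 8 = ∛(377), so β^3 = 377. Then (α + 8)^3 - 377 = 0, i.e. α is a root of g(x) = (x + 8)^3 - 377 = x^3 + 24x^2 + 192x + 135. Since g(x) = h(x + 8) where h(x) = x^3 - 377, and h is irreducible over Q (because 377 is not a perfect cube, so h has no rational root, and a monic cubic with no rational root is irreducible), g is also irreducible (irreducibility is preserved under the substitution x → x + 8). Hence m_α(x) = x^3 + 24x^2 + 192x + 135.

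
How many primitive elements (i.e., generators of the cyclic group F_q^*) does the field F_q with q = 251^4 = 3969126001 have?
There are φ(3969126000) = 846028800 primitive elements

F_q^* is cyclic of order q - 1 = 3969126000. A cyclic group of order m has exactly φ(m) generators. Here m = 3969126000 = 2^4 · 3^2 · 5^3 · 7 · 17^2 · 109, so the number of primitive elements is φ(3969126000) = 846028800.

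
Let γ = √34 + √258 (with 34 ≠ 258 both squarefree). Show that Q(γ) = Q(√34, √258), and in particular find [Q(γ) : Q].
[Q(γ) : Q] = 4 (equivalently, Q(γ) = Q(√34, √258))

Obviously Q(γ) ⊆ Q(√34, √258), and [Q(√34, √258):Q] = 4 (since 34, 258 are distinct squarefree integers > 1 with 8772 not a perfect square). To show equality we compute the minimal polynomial of γ. From γ = √34 + √258: γ^2 = 34 + 2√(8772) + 258 = 292 + 2√(8772), so γ^2 - 292 = 2√(8772); squaring, (γ^2 - 292)^2 = 4·8772, i.e. γ^4 - 584γ^2 + 85264 - 35088 = 0, i.e. γ^4 - 584γ^2 + 50176 = 0. So γ is a root of x^4 - 584x^2 + 50176. This polynomial is irreducible over Q: it has no rational root (each ±√34 ± √258 is irrational), and any factorization into two quadratics over Q would force √(8772) ∈ Q (pairing opposite roots) or √34, √258 ∈ Q (other pairings), all impossible. Hence [Q(γ):Q] = 4 = [Q(√34, √258):Q], so Q(γ) = Q(√34, √258).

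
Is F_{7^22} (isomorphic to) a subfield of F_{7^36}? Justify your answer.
No: F_{7^22} is not a subfield of F_{7^36}

F_{p^m} embeds in F_{p^n} iff m | n. Here 22 ∤ 36 (since 36 = 1·22 + 14 with remainder 14 ≠ 0), so F_{7^22} is not a subfield of F_{7^36}. Equivalently: if it were, the tower law would give 22 = [F_{7^22}:F_7] dividing [F_{7^36}:F_7] = 36, contradiction.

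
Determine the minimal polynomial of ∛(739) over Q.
m_α(x) = x^3 - 739

α satisfies α^3 = 739, so x^3 - 739 annihilates α. By the rational root test, a rational root p/q (in lowest terms) of x^3 - 739 would satisfy p^3 = 739 q^3, forcing q = 1 and p^3 = 739; but 739 is not a perfect cube, contradiction. A monic cubic over Q with no rational root is irreducible (any nontrivial factorization would include a linear factor). Hence x^3 - 739 is the minimal polynomial of α, and in particular [Q(α):Q] = 3.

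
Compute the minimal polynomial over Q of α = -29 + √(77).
m_α(x) = x^2 + 58x + 764

From α + 29 = √(77), squaring gives (α + 29)^2 = 77, i.e. α^2 + 58α + 841 = 77, so α^2 + 58α + 764 = 0. The discriminant of x^2 + 58x + 764 is (58)^2 - 4·(764) = 3364 - 3056 = 308, and 4·(77) is not a perfect square in Q since 77 is squarefree and ≠ 1. Hence x^2 + 58x + 764 is irreducible over Q and is the minimal polynomial of α.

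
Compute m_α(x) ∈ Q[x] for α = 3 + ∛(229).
m_α(x) = x^3 - 9x^2 + 27x - 256

Set β = α - 3 = ∛(229), so β^3 = 229. Then (α - 3)^3 - 229 = 0, i.e. α is a root of g(x) = (x - 3)^3 - 229 = x^3 - 9x^2 + 27x - 256. Since g(x) = h(x - 3) where h(x) = x^3 - 229, and h is irreducible over Q (because 229 is not a perfect cube, so h has no rational root, and a monic cubic with no rational root is irreducible), g is also irreducible (irreducibility is preserved under the substitution x → x - 3). Hence m_α(x) = x^3 - 9x^2 + 27x - 256.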